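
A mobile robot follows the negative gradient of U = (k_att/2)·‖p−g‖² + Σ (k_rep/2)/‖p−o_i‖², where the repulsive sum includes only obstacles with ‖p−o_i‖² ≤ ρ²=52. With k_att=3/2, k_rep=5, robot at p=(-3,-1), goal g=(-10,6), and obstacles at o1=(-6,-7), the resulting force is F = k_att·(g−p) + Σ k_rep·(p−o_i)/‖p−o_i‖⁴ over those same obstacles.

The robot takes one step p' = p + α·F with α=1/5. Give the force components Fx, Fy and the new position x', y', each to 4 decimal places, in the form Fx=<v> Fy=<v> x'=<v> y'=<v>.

Fx=-10.4926 Fy=10.5148 x'=-5.0985 y'=1.1030

F_att = 3/2·(g−p) = 3/2·(-7,7) = (-10.5000,10.5000)
o1: d²=45 ≤ ρ²=52; F_rep = 5·(3,6)/45² = (0.0074,0.0148)
F = F_att + ΣF_rep = (-10.4926,10.5148)
p' = p + 1/5·F = (-5.0985,1.1030)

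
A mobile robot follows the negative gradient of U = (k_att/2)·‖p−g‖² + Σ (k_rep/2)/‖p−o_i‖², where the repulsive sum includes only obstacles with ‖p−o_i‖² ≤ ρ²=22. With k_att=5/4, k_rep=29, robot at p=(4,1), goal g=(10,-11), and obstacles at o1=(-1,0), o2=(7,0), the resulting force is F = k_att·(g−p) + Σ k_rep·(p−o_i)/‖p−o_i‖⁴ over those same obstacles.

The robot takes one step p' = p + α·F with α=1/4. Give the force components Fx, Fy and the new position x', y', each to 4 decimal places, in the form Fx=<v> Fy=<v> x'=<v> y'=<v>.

Fx=6.6300 Fy=-14.7100 x'=5.6575 y'=-2.6775

F_att = 5/4·(g−p) = 5/4·(6,-12) = (7.5000,-15.0000)
o1: d²=26 > ρ²=22 → inactive
o2: d²=10 ≤ ρ²=22; F_rep = 29·(-3,1)/10² = (-0.8700,0.2900)
F = F_att + ΣF_rep = (6.6300,-14.7100)
p' = p + 1/4·F = (5.6575,-2.6775)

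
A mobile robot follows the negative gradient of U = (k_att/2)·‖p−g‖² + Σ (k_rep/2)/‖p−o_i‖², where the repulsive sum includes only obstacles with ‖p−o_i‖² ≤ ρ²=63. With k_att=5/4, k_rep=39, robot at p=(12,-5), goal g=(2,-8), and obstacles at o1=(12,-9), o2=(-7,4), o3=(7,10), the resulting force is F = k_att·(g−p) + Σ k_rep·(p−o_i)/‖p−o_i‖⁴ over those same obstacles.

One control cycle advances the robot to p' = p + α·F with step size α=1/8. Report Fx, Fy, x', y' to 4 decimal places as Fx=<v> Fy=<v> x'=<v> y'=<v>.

Fx=-12.5000 Fy=-3.1406 x'=10.4375 y'=-5.3926

F_att = 5/4·(g−p) = 5/4·(-10,-3) = (-12.5000,-3.7500)
o1: d²=16 ≤ ρ²=63; F_rep = 39·(0,4)/16² = (0.0000,0.6094)
o2: d²=442 > ρ²=63 → inactive
o3: d²=250 > ρ²=63 → inactive
F = F_att + ΣF_rep = (-12.5000,-3.1406)
p' = p + 1/8·F = (10.4375,-5.3926)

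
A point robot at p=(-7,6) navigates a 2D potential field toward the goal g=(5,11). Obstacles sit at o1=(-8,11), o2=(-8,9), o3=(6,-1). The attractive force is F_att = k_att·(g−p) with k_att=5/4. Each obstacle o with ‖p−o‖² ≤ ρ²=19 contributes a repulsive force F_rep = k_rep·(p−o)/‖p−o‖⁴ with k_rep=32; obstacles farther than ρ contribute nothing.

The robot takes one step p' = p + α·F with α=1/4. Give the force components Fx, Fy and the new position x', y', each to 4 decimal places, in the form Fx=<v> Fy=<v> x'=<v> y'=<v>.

F_att = 5/4·(g−p) = 5/4·(12,5) = (15.0000,6.2500)
o1: d²=26 > ρ²=19 → inactive
o2: d²=10 ≤ ρ²=19; F_rep = 32·(1,-3)/10² = (0.3200,-0.9600)
o3: d²=218 > ρ²=19 → inactive
F = F_att + ΣF_rep = (15.3200,5.2900)
p' = p + 1/4·F = (-3.1700,7.3225)

Fx=15.3200 Fy=5.2900 x'=-3.1700 y'=7.3225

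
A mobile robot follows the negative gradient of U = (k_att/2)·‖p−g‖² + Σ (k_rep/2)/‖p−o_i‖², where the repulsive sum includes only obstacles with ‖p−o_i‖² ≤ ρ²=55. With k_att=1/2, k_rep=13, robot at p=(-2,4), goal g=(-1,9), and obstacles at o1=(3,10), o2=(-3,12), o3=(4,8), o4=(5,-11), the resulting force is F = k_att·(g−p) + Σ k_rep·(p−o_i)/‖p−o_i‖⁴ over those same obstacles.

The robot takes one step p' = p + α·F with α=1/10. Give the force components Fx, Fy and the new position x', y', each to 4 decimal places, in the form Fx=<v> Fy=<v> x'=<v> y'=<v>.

F_att = 1/2·(g−p) = 1/2·(1,5) = (0.5000,2.5000)
o1: d²=61 > ρ²=55 → inactive
o2: d²=65 > ρ²=55 → inactive
o3: d²=52 ≤ ρ²=55; F_rep = 13·(-6,-4)/52² = (-0.0288,-0.0192)
o4: d²=274 > ρ²=55 → inactive
F = F_att + ΣF_rep = (0.4712,2.4808)
p' = p + 1/10·F = (-1.9529,4.2481)

Fx=0.4712 Fy=2.4808 x'=-1.9529 y'=4.2481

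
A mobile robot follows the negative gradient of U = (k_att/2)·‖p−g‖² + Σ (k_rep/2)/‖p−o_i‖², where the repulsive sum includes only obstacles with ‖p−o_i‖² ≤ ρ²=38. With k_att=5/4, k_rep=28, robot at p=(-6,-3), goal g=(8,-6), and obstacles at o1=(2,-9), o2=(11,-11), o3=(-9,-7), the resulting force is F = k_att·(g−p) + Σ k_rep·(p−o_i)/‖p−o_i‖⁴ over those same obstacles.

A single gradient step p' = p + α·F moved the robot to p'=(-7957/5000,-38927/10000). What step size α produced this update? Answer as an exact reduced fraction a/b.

α = 1/4

F_att = 5/4·(g−p) = 5/4·(14,-3) = (17.5000,-3.7500)
o1: d²=100 > ρ²=38 → inactive
o2: d²=353 > ρ²=38 → inactive
o3: d²=25 ≤ ρ²=38; F_rep = 28·(3,4)/25² = (0.1344,0.1792)
F = F_att + ΣF_rep = (17.6344,-3.5708)
Δp = p'−p = (4.4086,-0.8927); α = Δx/Fx = (22043/5000) / (22043/1250) = 1/4
check: Δy/Fy = (-8927/10000) / (-8927/2500) = 1/4 ✓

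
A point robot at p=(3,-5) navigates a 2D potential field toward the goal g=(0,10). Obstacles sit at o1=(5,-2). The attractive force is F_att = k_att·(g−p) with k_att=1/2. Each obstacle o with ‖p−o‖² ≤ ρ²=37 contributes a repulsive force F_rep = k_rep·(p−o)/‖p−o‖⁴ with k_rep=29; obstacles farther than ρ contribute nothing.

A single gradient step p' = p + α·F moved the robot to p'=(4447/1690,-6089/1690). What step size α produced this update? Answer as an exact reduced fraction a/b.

F_att = 1/2·(g−p) = 1/2·(-3,15) = (-1.5000,7.5000)
o1: d²=13 ≤ ρ²=37; F_rep = 29·(-2,-3)/13² = (-0.3432,-0.5148)
F = F_att + ΣF_rep = (-1.8432,6.9852)
Δp = p'−p = (-0.3686,1.3970); α = Δx/Fx = (-623/1690) / (-623/338) = 1/5
check: Δy/Fy = (2361/1690) / (2361/338) = 1/5 ✓

α = 1/5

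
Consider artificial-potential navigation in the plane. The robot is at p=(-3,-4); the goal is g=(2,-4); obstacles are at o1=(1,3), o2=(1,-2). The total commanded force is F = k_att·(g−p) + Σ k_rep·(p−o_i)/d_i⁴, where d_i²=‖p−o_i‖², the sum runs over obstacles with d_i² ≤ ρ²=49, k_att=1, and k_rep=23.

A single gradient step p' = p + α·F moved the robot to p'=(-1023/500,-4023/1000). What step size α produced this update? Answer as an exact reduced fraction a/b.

F_att = 1·(g−p) = 1·(5,0) = (5.0000,0.0000)
o1: d²=65 > ρ²=49 → inactive
o2: d²=20 ≤ ρ²=49; F_rep = 23·(-4,-2)/20² = (-0.2300,-0.1150)
F = F_att + ΣF_rep = (4.7700,-0.1150)
Δp = p'−p = (0.9540,-0.0230); α = Δx/Fx = (477/500) / (477/100) = 1/5
check: Δy/Fy = (-23/1000) / (-23/200) = 1/5 ✓

α = 1/5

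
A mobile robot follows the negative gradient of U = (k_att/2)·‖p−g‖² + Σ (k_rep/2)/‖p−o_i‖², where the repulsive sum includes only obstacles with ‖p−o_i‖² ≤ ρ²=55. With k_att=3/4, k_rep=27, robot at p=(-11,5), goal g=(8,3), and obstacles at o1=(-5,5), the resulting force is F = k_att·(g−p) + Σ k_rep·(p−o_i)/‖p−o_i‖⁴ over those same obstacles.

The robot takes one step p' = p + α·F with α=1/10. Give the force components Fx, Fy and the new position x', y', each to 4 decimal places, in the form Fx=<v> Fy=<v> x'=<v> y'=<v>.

F_att = 3/4·(g−p) = 3/4·(19,-2) = (14.2500,-1.5000)
o1: d²=36 ≤ ρ²=55; F_rep = 27·(-6,0)/36² = (-0.1250,0.0000)
F = F_att + ΣF_rep = (14.1250,-1.5000)
p' = p + 1/10·F = (-9.5875,4.8500)

Fx=14.1250 Fy=-1.5000 x'=-9.5875 y'=4.8500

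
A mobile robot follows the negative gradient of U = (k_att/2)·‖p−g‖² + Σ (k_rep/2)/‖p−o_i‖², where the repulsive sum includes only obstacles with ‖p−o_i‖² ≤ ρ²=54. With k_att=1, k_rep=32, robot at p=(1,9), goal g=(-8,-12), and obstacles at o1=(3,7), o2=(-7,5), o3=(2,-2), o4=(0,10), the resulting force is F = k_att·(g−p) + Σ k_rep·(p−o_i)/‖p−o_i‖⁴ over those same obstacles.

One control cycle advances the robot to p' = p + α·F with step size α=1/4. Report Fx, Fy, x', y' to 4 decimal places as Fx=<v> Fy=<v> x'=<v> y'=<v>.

Fx=-2.0000 Fy=-28.0000 x'=0.5000 y'=2.0000

F_att = 1·(g−p) = 1·(-9,-21) = (-9.0000,-21.0000)
o1: d²=8 ≤ ρ²=54; F_rep = 32·(-2,2)/8² = (-1.0000,1.0000)
o2: d²=80 > ρ²=54 → inactive
o3: d²=122 > ρ²=54 → inactive
o4: d²=2 ≤ ρ²=54; F_rep = 32·(1,-1)/2² = (8.0000,-8.0000)
F = F_att + ΣF_rep = (-2.0000,-28.0000)
p' = p + 1/4·F = (0.5000,2.0000)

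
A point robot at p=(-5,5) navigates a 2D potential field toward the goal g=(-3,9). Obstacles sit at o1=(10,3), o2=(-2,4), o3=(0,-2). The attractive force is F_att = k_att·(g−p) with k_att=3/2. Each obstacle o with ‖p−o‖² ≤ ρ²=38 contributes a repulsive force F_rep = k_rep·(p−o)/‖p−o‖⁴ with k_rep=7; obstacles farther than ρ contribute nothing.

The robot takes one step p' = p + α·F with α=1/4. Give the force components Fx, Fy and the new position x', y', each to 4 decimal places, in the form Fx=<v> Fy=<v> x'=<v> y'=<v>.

F_att = 3/2·(g−p) = 3/2·(2,4) = (3.0000,6.0000)
o1: d²=229 > ρ²=38 → inactive
o2: d²=10 ≤ ρ²=38; F_rep = 7·(-3,1)/10² = (-0.2100,0.0700)
o3: d²=74 > ρ²=38 → inactive
F = F_att + ΣF_rep = (2.7900,6.0700)
p' = p + 1/4·F = (-4.3025,6.5175)

Fx=2.7900 Fy=6.0700 x'=-4.3025 y'=6.5175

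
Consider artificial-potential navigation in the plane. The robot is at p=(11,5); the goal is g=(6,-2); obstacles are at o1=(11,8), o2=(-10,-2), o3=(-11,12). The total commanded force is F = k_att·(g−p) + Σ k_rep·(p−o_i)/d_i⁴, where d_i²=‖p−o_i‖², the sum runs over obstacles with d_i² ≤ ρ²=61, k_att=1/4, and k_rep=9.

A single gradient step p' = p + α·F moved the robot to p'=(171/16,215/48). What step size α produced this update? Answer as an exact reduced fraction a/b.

F_att = 1/4·(g−p) = 1/4·(-5,-7) = (-1.2500,-1.7500)
o1: d²=9 ≤ ρ²=61; F_rep = 9·(0,-3)/9² = (0.0000,-0.3333)
o2: d²=490 > ρ²=61 → inactive
o3: d²=533 > ρ²=61 → inactive
F = F_att + ΣF_rep = (-1.2500,-2.0833)
Δp = p'−p = (-0.3125,-0.5208); α = Δx/Fx = (-5/16) / (-5/4) = 1/4
check: Δy/Fy = (-25/48) / (-25/12) = 1/4 ✓

α = 1/4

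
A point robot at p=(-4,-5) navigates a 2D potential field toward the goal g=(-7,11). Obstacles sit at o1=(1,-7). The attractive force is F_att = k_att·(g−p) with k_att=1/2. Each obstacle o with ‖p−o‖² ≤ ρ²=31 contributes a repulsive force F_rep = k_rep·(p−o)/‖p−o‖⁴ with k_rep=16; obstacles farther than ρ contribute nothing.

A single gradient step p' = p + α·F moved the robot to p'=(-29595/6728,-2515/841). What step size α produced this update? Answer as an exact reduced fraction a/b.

F_att = 1/2·(g−p) = 1/2·(-3,16) = (-1.5000,8.0000)
o1: d²=29 ≤ ρ²=31; F_rep = 16·(-5,2)/29² = (-0.0951,0.0380)
F = F_att + ΣF_rep = (-1.5951,8.0380)
Δp = p'−p = (-0.3988,2.0095); α = Δx/Fx = (-2683/6728) / (-2683/1682) = 1/4
check: Δy/Fy = (1690/841) / (6760/841) = 1/4 ✓

α = 1/4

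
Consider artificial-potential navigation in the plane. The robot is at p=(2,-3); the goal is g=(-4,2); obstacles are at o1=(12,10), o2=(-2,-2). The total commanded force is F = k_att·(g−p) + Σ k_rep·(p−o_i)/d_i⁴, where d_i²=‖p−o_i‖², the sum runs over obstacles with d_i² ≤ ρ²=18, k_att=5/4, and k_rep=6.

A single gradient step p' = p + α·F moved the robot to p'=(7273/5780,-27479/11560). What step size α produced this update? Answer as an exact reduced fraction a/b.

α = 1/10

F_att = 5/4·(g−p) = 5/4·(-6,5) = (-7.5000,6.2500)
o1: d²=269 > ρ²=18 → inactive
o2: d²=17 ≤ ρ²=18; F_rep = 6·(4,-1)/17² = (0.0830,-0.0208)
F = F_att + ΣF_rep = (-7.4170,6.2292)
Δp = p'−p = (-0.7417,0.6229); α = Δx/Fx = (-4287/5780) / (-4287/578) = 1/10
check: Δy/Fy = (7201/11560) / (7201/1156) = 1/10 ✓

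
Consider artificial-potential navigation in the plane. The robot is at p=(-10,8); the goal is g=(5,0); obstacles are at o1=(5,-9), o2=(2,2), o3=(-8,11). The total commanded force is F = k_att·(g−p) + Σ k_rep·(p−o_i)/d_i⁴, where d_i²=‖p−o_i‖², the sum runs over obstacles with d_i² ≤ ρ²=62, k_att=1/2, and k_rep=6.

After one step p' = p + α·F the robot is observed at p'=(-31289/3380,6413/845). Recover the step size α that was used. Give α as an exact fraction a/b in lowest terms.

α = 1/10

F_att = 1/2·(g−p) = 1/2·(15,-8) = (7.5000,-4.0000)
o1: d²=514 > ρ²=62 → inactive
o2: d²=180 > ρ²=62 → inactive
o3: d²=13 ≤ ρ²=62; F_rep = 6·(-2,-3)/13² = (-0.0710,-0.1065)
F = F_att + ΣF_rep = (7.4290,-4.1065)
Δp = p'−p = (0.7429,-0.4107); α = Δx/Fx = (2511/3380) / (2511/338) = 1/10
check: Δy/Fy = (-347/845) / (-694/169) = 1/10 ✓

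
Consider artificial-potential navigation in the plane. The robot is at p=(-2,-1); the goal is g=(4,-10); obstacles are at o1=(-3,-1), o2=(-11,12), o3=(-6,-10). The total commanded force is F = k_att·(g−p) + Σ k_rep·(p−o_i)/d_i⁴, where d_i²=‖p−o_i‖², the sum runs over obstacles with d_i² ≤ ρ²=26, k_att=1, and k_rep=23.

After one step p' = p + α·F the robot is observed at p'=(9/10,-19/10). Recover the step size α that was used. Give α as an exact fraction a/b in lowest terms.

F_att = 1·(g−p) = 1·(6,-9) = (6.0000,-9.0000)
o1: d²=1 ≤ ρ²=26; F_rep = 23·(1,0)/1² = (23.0000,0.0000)
o2: d²=250 > ρ²=26 → inactive
o3: d²=97 > ρ²=26 → inactive
F = F_att + ΣF_rep = (29.0000,-9.0000)
Δp = p'−p = (2.9000,-0.9000); α = Δx/Fx = (29/10) / (29) = 1/10
check: Δy/Fy = (-9/10) / (-9) = 1/10 ✓

α = 1/10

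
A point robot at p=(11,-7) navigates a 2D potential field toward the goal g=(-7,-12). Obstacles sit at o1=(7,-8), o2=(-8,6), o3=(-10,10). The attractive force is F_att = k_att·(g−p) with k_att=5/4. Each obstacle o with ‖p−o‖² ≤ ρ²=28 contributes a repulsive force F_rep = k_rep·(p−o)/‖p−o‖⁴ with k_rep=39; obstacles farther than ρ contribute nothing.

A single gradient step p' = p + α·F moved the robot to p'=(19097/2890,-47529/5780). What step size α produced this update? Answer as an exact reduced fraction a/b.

α = 1/5

F_att = 5/4·(g−p) = 5/4·(-18,-5) = (-22.5000,-6.2500)
o1: d²=17 ≤ ρ²=28; F_rep = 39·(4,1)/17² = (0.5398,0.1349)
o2: d²=530 > ρ²=28 → inactive
o3: d²=730 > ρ²=28 → inactive
F = F_att + ΣF_rep = (-21.9602,-6.1151)
Δp = p'−p = (-4.3920,-1.2230); α = Δx/Fx = (-12693/2890) / (-12693/578) = 1/5
check: Δy/Fy = (-7069/5780) / (-7069/1156) = 1/5 ✓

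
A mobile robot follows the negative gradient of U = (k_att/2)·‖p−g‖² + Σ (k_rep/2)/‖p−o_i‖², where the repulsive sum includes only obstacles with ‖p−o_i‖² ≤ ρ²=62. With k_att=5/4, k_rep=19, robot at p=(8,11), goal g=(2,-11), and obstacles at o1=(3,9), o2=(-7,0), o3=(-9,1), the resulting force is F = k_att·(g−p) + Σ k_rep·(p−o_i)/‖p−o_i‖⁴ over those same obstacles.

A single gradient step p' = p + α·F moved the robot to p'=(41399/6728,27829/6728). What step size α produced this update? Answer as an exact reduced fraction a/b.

α = 1/4

F_att = 5/4·(g−p) = 5/4·(-6,-22) = (-7.5000,-27.5000)
o1: d²=29 ≤ ρ²=62; F_rep = 19·(5,2)/29² = (0.1130,0.0452)
o2: d²=346 > ρ²=62 → inactive
o3: d²=389 > ρ²=62 → inactive
F = F_att + ΣF_rep = (-7.3870,-27.4548)
Δp = p'−p = (-1.8468,-6.8637); α = Δx/Fx = (-12425/6728) / (-12425/1682) = 1/4
check: Δy/Fy = (-46179/6728) / (-46179/1682) = 1/4 ✓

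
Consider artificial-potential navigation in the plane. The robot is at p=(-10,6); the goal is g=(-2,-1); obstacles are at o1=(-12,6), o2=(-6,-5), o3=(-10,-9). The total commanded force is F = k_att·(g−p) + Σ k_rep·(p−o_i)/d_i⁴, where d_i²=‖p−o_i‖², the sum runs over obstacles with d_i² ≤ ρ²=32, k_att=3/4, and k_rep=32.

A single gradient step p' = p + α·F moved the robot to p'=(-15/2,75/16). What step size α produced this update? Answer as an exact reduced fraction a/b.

α = 1/4

F_att = 3/4·(g−p) = 3/4·(8,-7) = (6.0000,-5.2500)
o1: d²=4 ≤ ρ²=32; F_rep = 32·(2,0)/4² = (4.0000,0.0000)
o2: d²=137 > ρ²=32 → inactive
o3: d²=225 > ρ²=32 → inactive
F = F_att + ΣF_rep = (10.0000,-5.2500)
Δp = p'−p = (2.5000,-1.3125); α = Δx/Fx = (5/2) / (10) = 1/4
check: Δy/Fy = (-21/16) / (-21/4) = 1/4 ✓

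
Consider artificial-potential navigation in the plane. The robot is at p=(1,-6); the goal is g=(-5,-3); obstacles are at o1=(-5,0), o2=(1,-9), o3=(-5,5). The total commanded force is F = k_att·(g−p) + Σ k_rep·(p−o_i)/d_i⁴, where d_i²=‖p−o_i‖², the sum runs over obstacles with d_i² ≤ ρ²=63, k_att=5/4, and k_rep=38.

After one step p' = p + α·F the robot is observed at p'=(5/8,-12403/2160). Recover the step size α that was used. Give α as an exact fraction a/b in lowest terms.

F_att = 5/4·(g−p) = 5/4·(-6,3) = (-7.5000,3.7500)
o1: d²=72 > ρ²=63 → inactive
o2: d²=9 ≤ ρ²=63; F_rep = 38·(0,3)/9² = (0.0000,1.4074)
o3: d²=157 > ρ²=63 → inactive
F = F_att + ΣF_rep = (-7.5000,5.1574)
Δp = p'−p = (-0.3750,0.2579); α = Δx/Fx = (-3/8) / (-15/2) = 1/20
check: Δy/Fy = (557/2160) / (557/108) = 1/20 ✓

α = 1/20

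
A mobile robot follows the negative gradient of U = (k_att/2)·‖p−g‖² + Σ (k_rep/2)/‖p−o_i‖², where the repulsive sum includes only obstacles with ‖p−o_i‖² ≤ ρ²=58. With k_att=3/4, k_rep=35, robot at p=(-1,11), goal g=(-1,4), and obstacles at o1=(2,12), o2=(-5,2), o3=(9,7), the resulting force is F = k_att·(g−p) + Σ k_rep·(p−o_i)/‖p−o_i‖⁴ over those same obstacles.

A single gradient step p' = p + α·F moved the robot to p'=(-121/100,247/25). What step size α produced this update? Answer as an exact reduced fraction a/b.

F_att = 3/4·(g−p) = 3/4·(0,-7) = (0.0000,-5.2500)
o1: d²=10 ≤ ρ²=58; F_rep = 35·(-3,-1)/10² = (-1.0500,-0.3500)
o2: d²=97 > ρ²=58 → inactive
o3: d²=116 > ρ²=58 → inactive
F = F_att + ΣF_rep = (-1.0500,-5.6000)
Δp = p'−p = (-0.2100,-1.1200); α = Δx/Fx = (-21/100) / (-21/20) = 1/5
check: Δy/Fy = (-28/25) / (-28/5) = 1/5 ✓

α = 1/5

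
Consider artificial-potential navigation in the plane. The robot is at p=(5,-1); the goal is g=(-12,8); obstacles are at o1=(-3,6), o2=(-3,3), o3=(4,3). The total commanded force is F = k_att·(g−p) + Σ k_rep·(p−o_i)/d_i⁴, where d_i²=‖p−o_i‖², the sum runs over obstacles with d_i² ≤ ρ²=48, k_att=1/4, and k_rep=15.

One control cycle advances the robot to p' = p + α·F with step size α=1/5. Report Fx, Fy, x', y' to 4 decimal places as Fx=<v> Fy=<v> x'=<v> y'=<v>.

Fx=-4.1981 Fy=2.0424 x'=4.1604 y'=-0.5915

F_att = 1/4·(g−p) = 1/4·(-17,9) = (-4.2500,2.2500)
o1: d²=113 > ρ²=48 → inactive
o2: d²=80 > ρ²=48 → inactive
o3: d²=17 ≤ ρ²=48; F_rep = 15·(1,-4)/17² = (0.0519,-0.2076)
F = F_att + ΣF_rep = (-4.1981,2.0424)
p' = p + 1/5·F = (4.1604,-0.5915)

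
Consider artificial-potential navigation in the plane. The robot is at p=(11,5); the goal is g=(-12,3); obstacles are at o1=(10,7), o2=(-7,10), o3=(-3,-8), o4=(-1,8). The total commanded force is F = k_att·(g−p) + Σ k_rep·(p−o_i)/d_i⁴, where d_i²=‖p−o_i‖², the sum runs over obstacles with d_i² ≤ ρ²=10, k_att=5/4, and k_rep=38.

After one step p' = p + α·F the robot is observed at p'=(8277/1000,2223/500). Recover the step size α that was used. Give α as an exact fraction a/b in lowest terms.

F_att = 5/4·(g−p) = 5/4·(-23,-2) = (-28.7500,-2.5000)
o1: d²=5 ≤ ρ²=10; F_rep = 38·(1,-2)/5² = (1.5200,-3.0400)
o2: d²=349 > ρ²=10 → inactive
o3: d²=365 > ρ²=10 → inactive
o4: d²=153 > ρ²=10 → inactive
F = F_att + ΣF_rep = (-27.2300,-5.5400)
Δp = p'−p = (-2.7230,-0.5540); α = Δx/Fx = (-2723/1000) / (-2723/100) = 1/10
check: Δy/Fy = (-277/500) / (-277/50) = 1/10 ✓

α = 1/10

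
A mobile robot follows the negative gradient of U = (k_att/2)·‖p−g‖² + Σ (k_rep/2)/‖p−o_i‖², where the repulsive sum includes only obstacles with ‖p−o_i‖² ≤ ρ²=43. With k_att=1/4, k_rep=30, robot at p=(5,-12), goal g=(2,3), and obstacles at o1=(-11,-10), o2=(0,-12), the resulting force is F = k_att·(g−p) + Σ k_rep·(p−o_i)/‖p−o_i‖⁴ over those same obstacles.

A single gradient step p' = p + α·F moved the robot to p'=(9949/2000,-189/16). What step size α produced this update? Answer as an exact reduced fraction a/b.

F_att = 1/4·(g−p) = 1/4·(-3,15) = (-0.7500,3.7500)
o1: d²=260 > ρ²=43 → inactive
o2: d²=25 ≤ ρ²=43; F_rep = 30·(5,0)/25² = (0.2400,0.0000)
F = F_att + ΣF_rep = (-0.5100,3.7500)
Δp = p'−p = (-0.0255,0.1875); α = Δx/Fx = (-51/2000) / (-51/100) = 1/20
check: Δy/Fy = (3/16) / (15/4) = 1/20 ✓

α = 1/20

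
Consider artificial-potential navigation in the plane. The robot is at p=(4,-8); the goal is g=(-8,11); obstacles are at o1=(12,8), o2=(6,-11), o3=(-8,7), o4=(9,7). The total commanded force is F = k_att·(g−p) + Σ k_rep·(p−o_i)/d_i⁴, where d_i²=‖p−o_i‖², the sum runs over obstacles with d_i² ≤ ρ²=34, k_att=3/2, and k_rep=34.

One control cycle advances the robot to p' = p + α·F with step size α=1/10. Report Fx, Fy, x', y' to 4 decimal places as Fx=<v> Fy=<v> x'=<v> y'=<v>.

F_att = 3/2·(g−p) = 3/2·(-12,19) = (-18.0000,28.5000)
o1: d²=320 > ρ²=34 → inactive
o2: d²=13 ≤ ρ²=34; F_rep = 34·(-2,3)/13² = (-0.4024,0.6036)
o3: d²=369 > ρ²=34 → inactive
o4: d²=250 > ρ²=34 → inactive
F = F_att + ΣF_rep = (-18.4024,29.1036)
p' = p + 1/10·F = (2.1598,-5.0896)

Fx=-18.4024 Fy=29.1036 x'=2.1598 y'=-5.0896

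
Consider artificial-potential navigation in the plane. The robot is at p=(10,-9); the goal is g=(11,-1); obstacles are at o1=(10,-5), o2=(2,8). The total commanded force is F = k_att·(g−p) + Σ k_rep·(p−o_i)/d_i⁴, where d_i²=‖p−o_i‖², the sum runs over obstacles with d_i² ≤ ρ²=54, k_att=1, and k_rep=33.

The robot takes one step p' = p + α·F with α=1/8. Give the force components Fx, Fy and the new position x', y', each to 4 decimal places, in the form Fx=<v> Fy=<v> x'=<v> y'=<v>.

F_att = 1·(g−p) = 1·(1,8) = (1.0000,8.0000)
o1: d²=16 ≤ ρ²=54; F_rep = 33·(0,-4)/16² = (0.0000,-0.5156)
o2: d²=353 > ρ²=54 → inactive
F = F_att + ΣF_rep = (1.0000,7.4844)
p' = p + 1/8·F = (10.1250,-8.0645)

Fx=1.0000 Fy=7.4844 x'=10.1250 y'=-8.0645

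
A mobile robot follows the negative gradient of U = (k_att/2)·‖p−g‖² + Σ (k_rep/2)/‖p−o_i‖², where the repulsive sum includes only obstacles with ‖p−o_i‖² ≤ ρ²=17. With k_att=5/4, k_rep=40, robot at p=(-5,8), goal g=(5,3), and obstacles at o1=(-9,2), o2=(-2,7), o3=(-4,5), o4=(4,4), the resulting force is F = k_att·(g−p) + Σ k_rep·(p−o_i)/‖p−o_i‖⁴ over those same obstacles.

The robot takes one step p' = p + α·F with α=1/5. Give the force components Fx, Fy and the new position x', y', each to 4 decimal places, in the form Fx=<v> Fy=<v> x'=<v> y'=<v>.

F_att = 5/4·(g−p) = 5/4·(10,-5) = (12.5000,-6.2500)
o1: d²=52 > ρ²=17 → inactive
o2: d²=10 ≤ ρ²=17; F_rep = 40·(-3,1)/10² = (-1.2000,0.4000)
o3: d²=10 ≤ ρ²=17; F_rep = 40·(-1,3)/10² = (-0.4000,1.2000)
o4: d²=97 > ρ²=17 → inactive
F = F_att + ΣF_rep = (10.9000,-4.6500)
p' = p + 1/5·F = (-2.8200,7.0700)

Fx=10.9000 Fy=-4.6500 x'=-2.8200 y'=7.0700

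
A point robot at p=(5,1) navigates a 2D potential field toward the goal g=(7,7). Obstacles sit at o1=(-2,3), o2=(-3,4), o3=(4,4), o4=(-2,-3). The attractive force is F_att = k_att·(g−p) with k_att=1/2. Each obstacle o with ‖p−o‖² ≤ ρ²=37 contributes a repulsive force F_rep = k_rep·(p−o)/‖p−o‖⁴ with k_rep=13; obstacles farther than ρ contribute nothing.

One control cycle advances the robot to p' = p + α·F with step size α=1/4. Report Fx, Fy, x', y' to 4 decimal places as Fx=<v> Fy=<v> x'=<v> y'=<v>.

F_att = 1/2·(g−p) = 1/2·(2,6) = (1.0000,3.0000)
o1: d²=53 > ρ²=37 → inactive
o2: d²=73 > ρ²=37 → inactive
o3: d²=10 ≤ ρ²=37; F_rep = 13·(1,-3)/10² = (0.1300,-0.3900)
o4: d²=65 > ρ²=37 → inactive
F = F_att + ΣF_rep = (1.1300,2.6100)
p' = p + 1/4·F = (5.2825,1.6525)

Fx=1.1300 Fy=2.6100 x'=5.2825 y'=1.6525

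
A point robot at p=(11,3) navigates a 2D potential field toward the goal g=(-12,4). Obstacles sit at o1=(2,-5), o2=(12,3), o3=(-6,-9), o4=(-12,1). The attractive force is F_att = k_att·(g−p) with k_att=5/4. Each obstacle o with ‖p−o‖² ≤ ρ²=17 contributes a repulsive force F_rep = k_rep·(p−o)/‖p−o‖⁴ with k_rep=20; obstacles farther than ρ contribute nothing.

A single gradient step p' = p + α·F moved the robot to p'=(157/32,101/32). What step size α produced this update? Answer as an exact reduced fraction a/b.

F_att = 5/4·(g−p) = 5/4·(-23,1) = (-28.7500,1.2500)
o1: d²=145 > ρ²=17 → inactive
o2: d²=1 ≤ ρ²=17; F_rep = 20·(-1,0)/1² = (-20.0000,0.0000)
o3: d²=433 > ρ²=17 → inactive
o4: d²=533 > ρ²=17 → inactive
F = F_att + ΣF_rep = (-48.7500,1.2500)
Δp = p'−p = (-6.0938,0.1562); α = Δx/Fx = (-195/32) / (-195/4) = 1/8
check: Δy/Fy = (5/32) / (5/4) = 1/8 ✓

α = 1/8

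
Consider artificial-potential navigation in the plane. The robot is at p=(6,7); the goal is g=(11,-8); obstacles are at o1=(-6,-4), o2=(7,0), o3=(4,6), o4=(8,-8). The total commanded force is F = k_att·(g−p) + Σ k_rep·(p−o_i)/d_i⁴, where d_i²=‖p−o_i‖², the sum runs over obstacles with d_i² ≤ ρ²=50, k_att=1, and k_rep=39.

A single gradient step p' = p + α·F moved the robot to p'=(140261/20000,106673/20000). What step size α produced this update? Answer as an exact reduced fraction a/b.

F_att = 1·(g−p) = 1·(5,-15) = (5.0000,-15.0000)
o1: d²=265 > ρ²=50 → inactive
o2: d²=50 ≤ ρ²=50; F_rep = 39·(-1,7)/50² = (-0.0156,0.1092)
o3: d²=5 ≤ ρ²=50; F_rep = 39·(2,1)/5² = (3.1200,1.5600)
o4: d²=229 > ρ²=50 → inactive
F = F_att + ΣF_rep = (8.1044,-13.3308)
Δp = p'−p = (1.0131,-1.6663); α = Δx/Fx = (20261/20000) / (20261/2500) = 1/8
check: Δy/Fy = (-33327/20000) / (-33327/2500) = 1/8 ✓

α = 1/8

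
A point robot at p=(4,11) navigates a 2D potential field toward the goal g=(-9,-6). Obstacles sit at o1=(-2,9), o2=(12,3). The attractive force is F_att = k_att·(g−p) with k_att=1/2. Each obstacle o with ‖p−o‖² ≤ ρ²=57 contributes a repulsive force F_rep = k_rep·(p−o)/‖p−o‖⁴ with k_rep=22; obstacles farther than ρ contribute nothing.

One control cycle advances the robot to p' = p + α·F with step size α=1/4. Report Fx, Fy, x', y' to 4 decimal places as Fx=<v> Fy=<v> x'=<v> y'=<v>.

F_att = 1/2·(g−p) = 1/2·(-13,-17) = (-6.5000,-8.5000)
o1: d²=40 ≤ ρ²=57; F_rep = 22·(6,2)/40² = (0.0825,0.0275)
o2: d²=128 > ρ²=57 → inactive
F = F_att + ΣF_rep = (-6.4175,-8.4725)
p' = p + 1/4·F = (2.3956,8.8819)

Fx=-6.4175 Fy=-8.4725 x'=2.3956 y'=8.8819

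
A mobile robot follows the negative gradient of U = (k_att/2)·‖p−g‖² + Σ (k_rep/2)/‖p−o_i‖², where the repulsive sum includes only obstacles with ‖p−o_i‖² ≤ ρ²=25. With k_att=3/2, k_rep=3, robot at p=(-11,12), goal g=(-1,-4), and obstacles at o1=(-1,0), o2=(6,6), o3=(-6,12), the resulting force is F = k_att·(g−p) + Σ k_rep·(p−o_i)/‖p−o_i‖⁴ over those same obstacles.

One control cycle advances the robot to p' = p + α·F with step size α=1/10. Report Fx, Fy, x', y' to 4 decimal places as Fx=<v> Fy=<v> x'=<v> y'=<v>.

F_att = 3/2·(g−p) = 3/2·(10,-16) = (15.0000,-24.0000)
o1: d²=244 > ρ²=25 → inactive
o2: d²=325 > ρ²=25 → inactive
o3: d²=25 ≤ ρ²=25; F_rep = 3·(-5,0)/25² = (-0.0240,0.0000)
F = F_att + ΣF_rep = (14.9760,-24.0000)
p' = p + 1/10·F = (-9.5024,9.6000)

Fx=14.9760 Fy=-24.0000 x'=-9.5024 y'=9.6000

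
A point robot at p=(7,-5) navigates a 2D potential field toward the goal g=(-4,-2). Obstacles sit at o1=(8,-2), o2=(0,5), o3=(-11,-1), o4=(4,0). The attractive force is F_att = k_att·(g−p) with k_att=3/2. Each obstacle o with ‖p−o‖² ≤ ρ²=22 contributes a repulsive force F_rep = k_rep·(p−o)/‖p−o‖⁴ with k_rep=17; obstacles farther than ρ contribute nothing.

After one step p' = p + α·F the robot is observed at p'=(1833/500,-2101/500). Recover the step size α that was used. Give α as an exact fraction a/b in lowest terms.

α = 1/5

F_att = 3/2·(g−p) = 3/2·(-11,3) = (-16.5000,4.5000)
o1: d²=10 ≤ ρ²=22; F_rep = 17·(-1,-3)/10² = (-0.1700,-0.5100)
o2: d²=149 > ρ²=22 → inactive
o3: d²=340 > ρ²=22 → inactive
o4: d²=34 > ρ²=22 → inactive
F = F_att + ΣF_rep = (-16.6700,3.9900)
Δp = p'−p = (-3.3340,0.7980); α = Δx/Fx = (-1667/500) / (-1667/100) = 1/5
check: Δy/Fy = (399/500) / (399/100) = 1/5 ✓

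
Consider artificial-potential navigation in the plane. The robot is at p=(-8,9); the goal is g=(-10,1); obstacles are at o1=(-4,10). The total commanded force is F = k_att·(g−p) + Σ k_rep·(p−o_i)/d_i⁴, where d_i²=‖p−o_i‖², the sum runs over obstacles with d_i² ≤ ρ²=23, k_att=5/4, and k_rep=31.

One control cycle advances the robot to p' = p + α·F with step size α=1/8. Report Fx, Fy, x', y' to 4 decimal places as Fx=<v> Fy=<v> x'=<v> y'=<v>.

F_att = 5/4·(g−p) = 5/4·(-2,-8) = (-2.5000,-10.0000)
o1: d²=17 ≤ ρ²=23; F_rep = 31·(-4,-1)/17² = (-0.4291,-0.1073)
F = F_att + ΣF_rep = (-2.9291,-10.1073)
p' = p + 1/8·F = (-8.3661,7.7366)

Fx=-2.9291 Fy=-10.1073 x'=-8.3661 y'=7.7366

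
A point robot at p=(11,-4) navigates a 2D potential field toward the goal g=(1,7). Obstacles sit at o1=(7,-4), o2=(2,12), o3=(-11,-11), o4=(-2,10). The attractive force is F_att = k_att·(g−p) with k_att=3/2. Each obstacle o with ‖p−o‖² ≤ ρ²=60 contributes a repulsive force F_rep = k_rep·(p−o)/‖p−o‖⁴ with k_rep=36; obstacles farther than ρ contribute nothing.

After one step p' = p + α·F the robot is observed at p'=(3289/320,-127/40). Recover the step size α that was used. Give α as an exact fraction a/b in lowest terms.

α = 1/20

F_att = 3/2·(g−p) = 3/2·(-10,11) = (-15.0000,16.5000)
o1: d²=16 ≤ ρ²=60; F_rep = 36·(4,0)/16² = (0.5625,0.0000)
o2: d²=337 > ρ²=60 → inactive
o3: d²=533 > ρ²=60 → inactive
o4: d²=365 > ρ²=60 → inactive
F = F_att + ΣF_rep = (-14.4375,16.5000)
Δp = p'−p = (-0.7219,0.8250); α = Δx/Fx = (-231/320) / (-231/16) = 1/20
check: Δy/Fy = (33/40) / (33/2) = 1/20 ✓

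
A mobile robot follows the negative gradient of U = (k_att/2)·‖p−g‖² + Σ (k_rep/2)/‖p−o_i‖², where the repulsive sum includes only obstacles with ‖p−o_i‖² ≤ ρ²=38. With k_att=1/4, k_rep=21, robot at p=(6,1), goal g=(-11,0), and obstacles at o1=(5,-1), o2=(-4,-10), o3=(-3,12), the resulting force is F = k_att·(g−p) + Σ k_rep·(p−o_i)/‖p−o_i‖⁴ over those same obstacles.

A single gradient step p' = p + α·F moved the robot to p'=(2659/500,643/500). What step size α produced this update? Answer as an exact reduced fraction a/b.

F_att = 1/4·(g−p) = 1/4·(-17,-1) = (-4.2500,-0.2500)
o1: d²=5 ≤ ρ²=38; F_rep = 21·(1,2)/5² = (0.8400,1.6800)
o2: d²=221 > ρ²=38 → inactive
o3: d²=202 > ρ²=38 → inactive
F = F_att + ΣF_rep = (-3.4100,1.4300)
Δp = p'−p = (-0.6820,0.2860); α = Δx/Fx = (-341/500) / (-341/100) = 1/5
check: Δy/Fy = (143/500) / (143/100) = 1/5 ✓

α = 1/5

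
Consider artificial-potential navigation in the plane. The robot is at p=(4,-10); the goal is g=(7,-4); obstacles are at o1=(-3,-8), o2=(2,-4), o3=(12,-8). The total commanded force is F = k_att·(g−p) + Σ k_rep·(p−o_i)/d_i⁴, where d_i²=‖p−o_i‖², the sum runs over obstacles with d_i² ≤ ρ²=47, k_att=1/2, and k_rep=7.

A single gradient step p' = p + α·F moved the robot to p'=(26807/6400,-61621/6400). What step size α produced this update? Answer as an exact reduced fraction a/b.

α = 1/8

F_att = 1/2·(g−p) = 1/2·(3,6) = (1.5000,3.0000)
o1: d²=53 > ρ²=47 → inactive
o2: d²=40 ≤ ρ²=47; F_rep = 7·(2,-6)/40² = (0.0088,-0.0262)
o3: d²=68 > ρ²=47 → inactive
F = F_att + ΣF_rep = (1.5088,2.9737)
Δp = p'−p = (0.1886,0.3717); α = Δx/Fx = (1207/6400) / (1207/800) = 1/8
check: Δy/Fy = (2379/6400) / (2379/800) = 1/8 ✓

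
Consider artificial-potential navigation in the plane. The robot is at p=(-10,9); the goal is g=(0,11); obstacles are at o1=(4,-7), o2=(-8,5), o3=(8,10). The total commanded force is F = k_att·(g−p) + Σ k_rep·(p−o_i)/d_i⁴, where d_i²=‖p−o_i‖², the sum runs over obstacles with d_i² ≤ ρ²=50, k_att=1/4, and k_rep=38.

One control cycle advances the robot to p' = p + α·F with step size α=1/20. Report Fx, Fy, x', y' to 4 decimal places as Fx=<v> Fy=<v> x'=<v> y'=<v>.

F_att = 1/4·(g−p) = 1/4·(10,2) = (2.5000,0.5000)
o1: d²=452 > ρ²=50 → inactive
o2: d²=20 ≤ ρ²=50; F_rep = 38·(-2,4)/20² = (-0.1900,0.3800)
o3: d²=325 > ρ²=50 → inactive
F = F_att + ΣF_rep = (2.3100,0.8800)
p' = p + 1/20·F = (-9.8845,9.0440)

Fx=2.3100 Fy=0.8800 x'=-9.8845 y'=9.0440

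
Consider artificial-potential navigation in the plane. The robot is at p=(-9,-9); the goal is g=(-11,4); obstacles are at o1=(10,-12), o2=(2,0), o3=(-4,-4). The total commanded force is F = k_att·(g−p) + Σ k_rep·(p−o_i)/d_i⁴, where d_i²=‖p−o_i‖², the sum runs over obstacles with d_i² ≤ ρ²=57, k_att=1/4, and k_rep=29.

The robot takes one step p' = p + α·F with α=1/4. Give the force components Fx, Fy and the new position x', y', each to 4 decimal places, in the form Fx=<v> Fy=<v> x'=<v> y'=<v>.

F_att = 1/4·(g−p) = 1/4·(-2,13) = (-0.5000,3.2500)
o1: d²=370 > ρ²=57 → inactive
o2: d²=202 > ρ²=57 → inactive
o3: d²=50 ≤ ρ²=57; F_rep = 29·(-5,-5)/50² = (-0.0580,-0.0580)
F = F_att + ΣF_rep = (-0.5580,3.1920)
p' = p + 1/4·F = (-9.1395,-8.2020)

Fx=-0.5580 Fy=3.1920 x'=-9.1395 y'=-8.2020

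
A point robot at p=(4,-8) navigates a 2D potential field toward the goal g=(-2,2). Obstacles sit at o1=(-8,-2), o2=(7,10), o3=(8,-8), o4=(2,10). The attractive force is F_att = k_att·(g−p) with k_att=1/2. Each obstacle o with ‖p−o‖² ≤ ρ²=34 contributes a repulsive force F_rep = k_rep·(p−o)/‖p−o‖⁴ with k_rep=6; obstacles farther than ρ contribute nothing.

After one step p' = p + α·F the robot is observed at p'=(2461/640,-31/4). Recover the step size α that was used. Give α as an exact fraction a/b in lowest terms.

F_att = 1/2·(g−p) = 1/2·(-6,10) = (-3.0000,5.0000)
o1: d²=180 > ρ²=34 → inactive
o2: d²=333 > ρ²=34 → inactive
o3: d²=16 ≤ ρ²=34; F_rep = 6·(-4,0)/16² = (-0.0938,0.0000)
o4: d²=328 > ρ²=34 → inactive
F = F_att + ΣF_rep = (-3.0938,5.0000)
Δp = p'−p = (-0.1547,0.2500); α = Δx/Fx = (-99/640) / (-99/32) = 1/20
check: Δy/Fy = (1/4) / (5) = 1/20 ✓

α = 1/20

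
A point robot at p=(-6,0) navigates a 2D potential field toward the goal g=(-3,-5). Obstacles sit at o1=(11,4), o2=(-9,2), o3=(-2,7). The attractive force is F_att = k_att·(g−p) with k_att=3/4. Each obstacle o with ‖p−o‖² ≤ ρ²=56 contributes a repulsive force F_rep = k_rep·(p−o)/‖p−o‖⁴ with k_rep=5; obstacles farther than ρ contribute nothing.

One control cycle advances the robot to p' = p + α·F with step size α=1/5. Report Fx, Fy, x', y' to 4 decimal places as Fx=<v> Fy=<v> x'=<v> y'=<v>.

Fx=2.3388 Fy=-3.8092 x'=-5.5322 y'=-0.7618

F_att = 3/4·(g−p) = 3/4·(3,-5) = (2.2500,-3.7500)
o1: d²=305 > ρ²=56 → inactive
o2: d²=13 ≤ ρ²=56; F_rep = 5·(3,-2)/13² = (0.0888,-0.0592)
o3: d²=65 > ρ²=56 → inactive
F = F_att + ΣF_rep = (2.3388,-3.8092)
p' = p + 1/5·F = (-5.5322,-0.7618)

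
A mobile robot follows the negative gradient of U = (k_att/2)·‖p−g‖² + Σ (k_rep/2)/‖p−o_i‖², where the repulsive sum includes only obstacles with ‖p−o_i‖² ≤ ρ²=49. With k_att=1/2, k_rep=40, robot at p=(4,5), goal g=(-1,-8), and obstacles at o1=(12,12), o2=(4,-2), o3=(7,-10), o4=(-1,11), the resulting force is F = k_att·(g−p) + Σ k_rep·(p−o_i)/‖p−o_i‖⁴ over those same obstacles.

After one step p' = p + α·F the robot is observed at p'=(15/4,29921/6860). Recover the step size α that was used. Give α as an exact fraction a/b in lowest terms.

α = 1/10

F_att = 1/2·(g−p) = 1/2·(-5,-13) = (-2.5000,-6.5000)
o1: d²=113 > ρ²=49 → inactive
o2: d²=49 ≤ ρ²=49; F_rep = 40·(0,7)/49² = (0.0000,0.1166)
o3: d²=234 > ρ²=49 → inactive
o4: d²=61 > ρ²=49 → inactive
F = F_att + ΣF_rep = (-2.5000,-6.3834)
Δp = p'−p = (-0.2500,-0.6383); α = Δx/Fx = (-1/4) / (-5/2) = 1/10
check: Δy/Fy = (-4379/6860) / (-4379/686) = 1/10 ✓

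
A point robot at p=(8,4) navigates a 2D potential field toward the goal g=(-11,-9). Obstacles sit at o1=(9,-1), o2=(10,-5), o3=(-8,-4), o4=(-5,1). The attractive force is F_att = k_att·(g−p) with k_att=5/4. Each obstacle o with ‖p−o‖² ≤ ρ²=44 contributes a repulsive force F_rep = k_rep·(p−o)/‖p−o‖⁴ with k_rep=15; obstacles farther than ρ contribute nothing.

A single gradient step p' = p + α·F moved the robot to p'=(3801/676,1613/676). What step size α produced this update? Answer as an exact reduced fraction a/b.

F_att = 5/4·(g−p) = 5/4·(-19,-13) = (-23.7500,-16.2500)
o1: d²=26 ≤ ρ²=44; F_rep = 15·(-1,5)/26² = (-0.0222,0.1109)
o2: d²=85 > ρ²=44 → inactive
o3: d²=320 > ρ²=44 → inactive
o4: d²=178 > ρ²=44 → inactive
F = F_att + ΣF_rep = (-23.7722,-16.1391)
Δp = p'−p = (-2.3772,-1.6139); α = Δx/Fx = (-1607/676) / (-8035/338) = 1/10
check: Δy/Fy = (-1091/676) / (-5455/338) = 1/10 ✓

α = 1/10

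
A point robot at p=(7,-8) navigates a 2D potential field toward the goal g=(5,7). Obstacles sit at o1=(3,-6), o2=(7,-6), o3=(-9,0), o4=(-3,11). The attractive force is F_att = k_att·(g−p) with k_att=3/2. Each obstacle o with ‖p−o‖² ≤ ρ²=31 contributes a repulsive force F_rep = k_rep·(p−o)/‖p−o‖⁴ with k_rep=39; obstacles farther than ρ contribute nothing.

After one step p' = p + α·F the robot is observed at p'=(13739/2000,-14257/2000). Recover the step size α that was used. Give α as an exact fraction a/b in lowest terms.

α = 1/20

F_att = 3/2·(g−p) = 3/2·(-2,15) = (-3.0000,22.5000)
o1: d²=20 ≤ ρ²=31; F_rep = 39·(4,-2)/20² = (0.3900,-0.1950)
o2: d²=4 ≤ ρ²=31; F_rep = 39·(0,-2)/4² = (0.0000,-4.8750)
o3: d²=320 > ρ²=31 → inactive
o4: d²=461 > ρ²=31 → inactive
F = F_att + ΣF_rep = (-2.6100,17.4300)
Δp = p'−p = (-0.1305,0.8715); α = Δx/Fx = (-261/2000) / (-261/100) = 1/20
check: Δy/Fy = (1743/2000) / (1743/100) = 1/20 ✓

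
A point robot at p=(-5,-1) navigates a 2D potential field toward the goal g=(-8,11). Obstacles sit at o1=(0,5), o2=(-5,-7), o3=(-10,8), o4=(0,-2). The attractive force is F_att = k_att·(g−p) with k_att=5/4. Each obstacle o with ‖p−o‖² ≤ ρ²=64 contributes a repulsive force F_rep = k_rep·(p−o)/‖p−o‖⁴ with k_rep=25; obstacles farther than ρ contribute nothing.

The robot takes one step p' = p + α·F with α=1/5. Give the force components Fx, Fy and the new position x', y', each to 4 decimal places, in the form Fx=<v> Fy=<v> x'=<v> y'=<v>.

F_att = 5/4·(g−p) = 5/4·(-3,12) = (-3.7500,15.0000)
o1: d²=61 ≤ ρ²=64; F_rep = 25·(-5,-6)/61² = (-0.0336,-0.0403)
o2: d²=36 ≤ ρ²=64; F_rep = 25·(0,6)/36² = (0.0000,0.1157)
o3: d²=106 > ρ²=64 → inactive
o4: d²=26 ≤ ρ²=64; F_rep = 25·(-5,1)/26² = (-0.1849,0.0370)
F = F_att + ΣF_rep = (-3.9685,15.1124)
p' = p + 1/5·F = (-5.7937,2.0225)

Fx=-3.9685 Fy=15.1124 x'=-5.7937 y'=2.0225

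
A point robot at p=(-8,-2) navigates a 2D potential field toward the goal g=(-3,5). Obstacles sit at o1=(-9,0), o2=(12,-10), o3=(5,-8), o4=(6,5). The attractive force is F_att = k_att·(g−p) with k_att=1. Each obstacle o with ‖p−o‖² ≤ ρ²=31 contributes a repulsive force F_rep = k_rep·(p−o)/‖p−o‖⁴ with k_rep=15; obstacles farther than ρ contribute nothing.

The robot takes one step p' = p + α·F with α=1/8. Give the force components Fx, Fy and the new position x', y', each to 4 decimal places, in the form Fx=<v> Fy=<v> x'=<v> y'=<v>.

F_att = 1·(g−p) = 1·(5,7) = (5.0000,7.0000)
o1: d²=5 ≤ ρ²=31; F_rep = 15·(1,-2)/5² = (0.6000,-1.2000)
o2: d²=464 > ρ²=31 → inactive
o3: d²=205 > ρ²=31 → inactive
o4: d²=245 > ρ²=31 → inactive
F = F_att + ΣF_rep = (5.6000,5.8000)
p' = p + 1/8·F = (-7.3000,-1.2750)

Fx=5.6000 Fy=5.8000 x'=-7.3000 y'=-1.2750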